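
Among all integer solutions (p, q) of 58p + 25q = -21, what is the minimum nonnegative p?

gcd(58, 25):
  58 = 2×25 + 8
  25 = 3×8 + 1
  8 = 8×1
so gcd(58, 25) = 1.
1 divides -21, so solutions exist.
Back-substitute for Bézout coefficients:
  1 = 25 - 3×8
  ... = 58×(-3) + 25×(7)
Scale by -21/1 = -21: (p₀, q₀) = (63, -147).
General solution: p = 63 + 25t, q = -147 - 58t for integer t.
p ≥ 0: smallest is 63 mod 25 = 13 (at t = -2), with q = -31.

13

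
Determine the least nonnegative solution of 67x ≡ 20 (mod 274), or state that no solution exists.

78

gcd(274, 67):
  274 = 4*67 + 6
  67 = 11*6 + 1
  6 = 6*1
so gcd(274, 67) = 1.
1 divides 20, so solutions exist.
Back-substitute for Bézout coefficients:
  1 = 67 - 11*6
  ... = 67*(45) + 274*(-11)
So 67*(45) ≡ 1 (mod 274); multiply by 20: x ≡ 900 (mod 274).
Smallest nonnegative: x = 900 mod 274 = 78.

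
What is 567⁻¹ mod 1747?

gcd(1747, 567) = 1  (1747 = 3×567 + 46, 567 = 12×46 + 15, 46 = 3×15 + 1, 15 = 15×1).
Back-substituting, 567×(-114) + 1747×(37) = 1.
So 567×-114 ≡ 1 (mod 1747), and -114 mod 1747 = 1633.

1633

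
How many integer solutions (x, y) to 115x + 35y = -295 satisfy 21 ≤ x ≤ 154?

gcd(115, 35) = 5.
By Bézout, 115×(-3) + 35×(10) = 5.
Particular solution: (2, -15).
General solution: x = 2 + 7t, y = -15 - 23t for integer t.
21 ≤ 2 + 7t ≤ 154 gives t ∈ [3, 21], which is 19 values.

19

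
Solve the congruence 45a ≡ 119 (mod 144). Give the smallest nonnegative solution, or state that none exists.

gcd(144, 45) = 9  (144 = 3×45 + 9, 45 = 5×9).
9 does not divide 119, so the congruence has no solution.

no solution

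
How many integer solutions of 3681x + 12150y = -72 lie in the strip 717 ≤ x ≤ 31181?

gcd(12150, 3681) = 9  (12150 = 3·3681 + 1107, 3681 = 3·1107 + 360, 1107 = 3·360 + 27, 360 = 13·27 + 9, 27 = 3·9).
Back-substituting, 3681·(439) + 12150·(-133) = 9.
Scale by -8: particular solution (-3512, 1064); reduce x mod 1350: (538, -163).
General solution: x = 538 + 1350t, y = -163 - 409t for integer t.
717 ≤ 538 + 1350t ≤ 31181 gives t ∈ [1, 22], which is 22 values.

22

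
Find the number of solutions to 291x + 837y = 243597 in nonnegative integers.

3

gcd(837, 291) = 3  (837 = 2*291 + 255, 291 = 1*255 + 36, 255 = 7*36 + 3, 36 = 12*3).
Back-substituting, 291*(-23) + 837*(8) = 3.
Scale by 81199: one solution is (-1867577, 649592). Reduce x mod 279: (49, 274).
General: x = 49 + 279t, y = 274 - 97t.
x ≥ 0 ⇒ t ≥ 0; y ≥ 0 ⇒ t ≤ 2. So t ∈ [0, 2]: 3 solutions.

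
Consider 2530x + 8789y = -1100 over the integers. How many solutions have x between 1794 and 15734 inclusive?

gcd(8789, 2530) = 11.
By Bézout, 2530*(-66) + 8789*(19) = 11.
Particular solution: (208, -60).
General solution: x = 208 + 799t, y = -60 - 230t for integer t.
1794 ≤ 208 + 799t ≤ 15734 gives t ∈ [2, 19], which is 18 values.

18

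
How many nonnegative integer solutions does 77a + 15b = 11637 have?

10

gcd(77, 15) = 1  (77 = 5·15 + 2, 15 = 7·2 + 1, 2 = 2·1).
Back-substituting, 77·(-7) + 15·(36) = 1.
Scale by 11637: one solution is (-81459, 418932). Reduce a mod 15: (6, 745).
General: a = 6 + 15t, b = 745 - 77t.
a ≥ 0 ⇒ t ≥ 0; b ≥ 0 ⇒ t ≤ 9. So t ∈ [0, 9]: 10 solutions.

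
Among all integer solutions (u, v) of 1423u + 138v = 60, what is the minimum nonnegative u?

gcd(1423, 138) = 1.
1 divides 60, so solutions exist.
By Bézout, 1423*(61) + 138*(-629) = 1.
Scale by 60/1 = 60: (u₀, v₀) = (3660, -37740).
General solution: u = 3660 + 138t, v = -37740 - 1423t for integer t.
u ≥ 0: smallest is 3660 mod 138 = 72 (at t = -26), with v = -742.

72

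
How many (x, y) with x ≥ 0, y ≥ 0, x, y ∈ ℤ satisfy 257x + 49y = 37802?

3

gcd(257, 49):
  257 = 5*49 + 12
  49 = 4*12 + 1
  12 = 12*1
so gcd(257, 49) = 1.
Back-substitute for Bézout coefficients:
  1 = 49 - 4*12
  ... = 257*(-4) + 49*(21)
Scale by 37802: one solution is (-151208, 793842). Reduce x mod 49: (6, 740).
General: x = 6 + 49t, y = 740 - 257t.
x ≥ 0 ⇒ t ≥ 0; y ≥ 0 ⇒ t ≤ 2. So t ∈ [0, 2]: 3 solutions.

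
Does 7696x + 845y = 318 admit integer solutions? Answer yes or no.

gcd(7696, 845) = 13  (7696 = 9·845 + 91, 845 = 9·91 + 26, 91 = 3·26 + 13, 26 = 2·13).
13 does not divide 318 (remainder 6), so no integer solutions.

no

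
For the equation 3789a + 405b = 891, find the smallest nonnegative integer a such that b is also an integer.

gcd(3789, 405):
  3789 = 9*405 + 144
  405 = 2*144 + 117
  144 = 1*117 + 27
  117 = 4*27 + 9
  27 = 3*9
so gcd(3789, 405) = 9.
9 divides 891, so solutions exist.
Back-substitute for Bézout coefficients:
  9 = 117 - 4*27
  ... = 3789*(-14) + 405*(131)
Scale by 891/9 = 99: (a₀, b₀) = (-1386, 12969).
General solution: a = -1386 + 45t, b = 12969 - 421t for integer t.
a ≥ 0: smallest is -1386 mod 45 = 9 (at t = 31), with b = -82.

9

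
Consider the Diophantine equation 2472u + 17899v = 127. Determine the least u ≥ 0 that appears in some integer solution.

gcd(17899, 2472) = 1.
1 divides 127, so solutions exist.
By Bézout, 2472×(-2918) + 17899×(403) = 1.
Scale by 127/1 = 127: (u₀, v₀) = (-370586, 51181).
General solution: u = -370586 + 17899t, v = 51181 - 2472t for integer t.
u ≥ 0: smallest is -370586 mod 17899 = 5293 (at t = 21), with v = -731.

5293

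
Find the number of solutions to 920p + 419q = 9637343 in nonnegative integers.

gcd(920, 419) = 1  (920 = 2×419 + 82, 419 = 5×82 + 9, 82 = 9×9 + 1, 9 = 9×1).
Back-substituting, 920×(46) + 419×(-101) = 1.
Scale by 9637343: one solution is (443317778, -973371643). Reduce p mod 419: (275, 22397).
General: p = 275 + 419t, q = 22397 - 920t.
p ≥ 0 ⇒ t ≥ 0; q ≥ 0 ⇒ t ≤ 24. So t ∈ [0, 24]: 25 solutions.

25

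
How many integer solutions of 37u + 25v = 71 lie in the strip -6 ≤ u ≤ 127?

5

gcd(37, 25) = 1.
By Bézout, 37×(-2) + 25×(3) = 1.
Particular solution: (8, -9).
General solution: u = 8 + 25t, v = -9 - 37t for integer t.
-6 ≤ 8 + 25t ≤ 127 gives t ∈ [0, 4], which is 5 values.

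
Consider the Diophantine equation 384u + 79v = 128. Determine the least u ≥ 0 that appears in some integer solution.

53

gcd(384, 79) = 1.
1 divides 128, so solutions exist.
By Bézout, 384*(-36) + 79*(175) = 1.
Scale by 128/1 = 128: (u₀, v₀) = (-4608, 22400).
General solution: u = -4608 + 79t, v = 22400 - 384t for integer t.
u ≥ 0: smallest is -4608 mod 79 = 53 (at t = 59), with v = -256.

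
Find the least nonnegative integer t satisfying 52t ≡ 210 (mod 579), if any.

gcd(579, 52) = 1.
1 divides 210, so solutions exist.
By Bézout, 52·(-167) + 579·(15) = 1.
So 52·(-167) ≡ 1 (mod 579); multiply by 210: t ≡ -35070 (mod 579).
Smallest nonnegative: t = -35070 mod 579 = 249.

249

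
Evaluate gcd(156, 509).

gcd(509, 156):
  509 = 3*156 + 41
  156 = 3*41 + 33
  41 = 1*33 + 8
  33 = 4*8 + 1
  8 = 8*1
so gcd(509, 156) = 1.

1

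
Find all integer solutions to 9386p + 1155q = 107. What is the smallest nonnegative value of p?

1132

gcd(9386, 1155) = 1.
1 divides 107, so solutions exist.
By Bézout, 9386*(356) + 1155*(-2893) = 1.
Scale by 107/1 = 107: (p₀, q₀) = (38092, -309551).
General solution: p = 38092 + 1155t, q = -309551 - 9386t for integer t.
p ≥ 0: smallest is 38092 mod 1155 = 1132 (at t = -32), with q = -9199.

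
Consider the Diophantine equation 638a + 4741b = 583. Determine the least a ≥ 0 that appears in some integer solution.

261

gcd(4741, 638):
  4741 = 7·638 + 275
  638 = 2·275 + 88
  275 = 3·88 + 11
  88 = 8·11
so gcd(4741, 638) = 11.
11 divides 583, so solutions exist.
Back-substitute for Bézout coefficients:
  11 = 275 - 3·88
  ... = 638·(-52) + 4741·(7)
Scale by 583/11 = 53: (a₀, b₀) = (-2756, 371).
General solution: a = -2756 + 431t, b = 371 - 58t for integer t.
a ≥ 0: smallest is -2756 mod 431 = 261 (at t = 7), with b = -35.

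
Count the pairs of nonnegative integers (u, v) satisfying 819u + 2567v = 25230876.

gcd(2567, 819):
  2567 = 3·819 + 110
  819 = 7·110 + 49
  110 = 2·49 + 12
  49 = 4·12 + 1
  12 = 12·1
so gcd(2567, 819) = 1.
Back-substitute for Bézout coefficients:
  1 = 49 - 4·12
  ... = 819·(210) + 2567·(-67)
Scale by 25230876: one solution is (5298483960, -1690468692). Reduce u mod 2567: (868, 9552).
General: u = 868 + 2567t, v = 9552 - 819t.
u ≥ 0 ⇒ t ≥ 0; v ≥ 0 ⇒ t ≤ 11. So t ∈ [0, 11]: 12 solutions.

12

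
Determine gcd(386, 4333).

gcd(4333, 386):
  4333 = 11×386 + 87
  386 = 4×87 + 38
  87 = 2×38 + 11
  38 = 3×11 + 5
  11 = 2×5 + 1
  5 = 5×1
so gcd(4333, 386) = 1.

1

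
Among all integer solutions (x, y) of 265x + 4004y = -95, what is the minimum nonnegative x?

gcd(4004, 265) = 1  (4004 = 15*265 + 29, 265 = 9*29 + 4, 29 = 7*4 + 1, 4 = 4*1).
1 divides -95, so solutions exist.
Back-substituting, 265*(-967) + 4004*(64) = 1.
Scale by -95/1 = -95: (x₀, y₀) = (91865, -6080).
General solution: x = 91865 + 4004t, y = -6080 - 265t for integer t.
x ≥ 0: smallest is 91865 mod 4004 = 3777 (at t = -22), with y = -250.

3777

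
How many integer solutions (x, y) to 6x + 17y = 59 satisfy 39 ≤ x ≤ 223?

gcd(17, 6) = 1  (17 = 2*6 + 5, 6 = 1*5 + 1, 5 = 5*1).
Back-substituting, 6*(3) + 17*(-1) = 1.
Scale by 59: particular solution (177, -59); reduce x mod 17: (7, 1).
General solution: x = 7 + 17t, y = 1 - 6t for integer t.
39 ≤ 7 + 17t ≤ 223 gives t ∈ [2, 12], which is 11 values.

11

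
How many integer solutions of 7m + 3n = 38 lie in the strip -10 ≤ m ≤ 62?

gcd(7, 3) = 1  (7 = 2*3 + 1, 3 = 3*1).
Back-substituting, 7*(1) + 3*(-2) = 1.
Scale by 38: particular solution (38, -76); reduce m mod 3: (2, 8).
General solution: m = 2 + 3t, n = 8 - 7t for integer t.
-10 ≤ 2 + 3t ≤ 62 gives t ∈ [-4, 20], which is 25 values.

25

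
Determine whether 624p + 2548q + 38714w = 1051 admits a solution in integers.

no

gcd(2548, 624) = 52  (2548 = 4*624 + 52, 624 = 12*52).
gcd(52, 38714) = 26.
26 does not divide 1051 (remainder 11), so no integer solutions.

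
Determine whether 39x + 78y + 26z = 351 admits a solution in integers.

yes

gcd(78, 39) = 39  (78 = 2*39).
gcd(39, 26) = 13.
13 divides 351, so integer solutions exist.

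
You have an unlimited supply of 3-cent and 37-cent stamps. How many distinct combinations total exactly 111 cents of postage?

Need nonnegative integers with 3j + 37k = 111.
gcd(3, 37) = 1, and 3·(-12) + 37·(1) = 1.
So (j₀, k₀) = (-1332, 111); general j = -1332 + 37t, k = 111 - 3t.
j ≥ 0 ⇒ t ≥ 36; k ≥ 0 ⇒ t ≤ 37. That's 2 values of t.

2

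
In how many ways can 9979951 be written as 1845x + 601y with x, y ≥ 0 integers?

9

gcd(1845, 601) = 1.
By Bézout, 1845×(-186) + 601×(571) = 1.
One solution: (552, 14911).
General: x = 552 + 601t, y = 14911 - 1845t.
x ≥ 0 ⇒ t ≥ 0; y ≥ 0 ⇒ t ≤ 8. So t ∈ [0, 8]: 9 solutions.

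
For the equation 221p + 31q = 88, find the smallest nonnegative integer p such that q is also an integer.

gcd(221, 31) = 1  (221 = 7·31 + 4, 31 = 7·4 + 3, 4 = 1·3 + 1, 3 = 3·1).
1 divides 88, so solutions exist.
Back-substituting, 221·(8) + 31·(-57) = 1.
Scale by 88/1 = 88: (p₀, q₀) = (704, -5016).
General solution: p = 704 + 31t, q = -5016 - 221t for integer t.
p ≥ 0: smallest is 704 mod 31 = 22 (at t = -22), with q = -154.

22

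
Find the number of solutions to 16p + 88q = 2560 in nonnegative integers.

15

gcd(88, 16) = 8.
By Bézout, 16·(-5) + 88·(1) = 8.
One solution: (6, 28).
General: p = 6 + 11t, q = 28 - 2t.
p ≥ 0 ⇒ t ≥ 0; q ≥ 0 ⇒ t ≤ 14. So t ∈ [0, 14]: 15 solutions.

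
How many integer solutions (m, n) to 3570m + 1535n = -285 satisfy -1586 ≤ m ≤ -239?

gcd(3570, 1535) = 5  (3570 = 2·1535 + 500, 1535 = 3·500 + 35, 500 = 14·35 + 10, 35 = 3·10 + 5, 10 = 2·5).
Back-substituting, 3570·(-132) + 1535·(307) = 5.
Scale by -57: particular solution (7524, -17499); reduce m mod 307: (156, -363).
General solution: m = 156 + 307t, n = -363 - 714t for integer t.
-1586 ≤ 156 + 307t ≤ -239 gives t ∈ [-5, -2], which is 4 values.

4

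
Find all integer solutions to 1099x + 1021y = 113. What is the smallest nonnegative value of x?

gcd(1099, 1021) = 1.
1 divides 113, so solutions exist.
By Bézout, 1099*(144) + 1021*(-155) = 1.
Scale by 113/1 = 113: (x₀, y₀) = (16272, -17515).
General solution: x = 16272 + 1021t, y = -17515 - 1099t for integer t.
x ≥ 0: smallest is 16272 mod 1021 = 957 (at t = -15), with y = -1030.

957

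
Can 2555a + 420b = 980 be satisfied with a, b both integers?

yes

gcd(2555, 420) = 35  (2555 = 6×420 + 35, 420 = 12×35).
35 divides 980, so integer solutions exist.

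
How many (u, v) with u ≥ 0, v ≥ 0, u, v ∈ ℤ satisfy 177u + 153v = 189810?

gcd(177, 153) = 3  (177 = 1*153 + 24, 153 = 6*24 + 9, 24 = 2*9 + 6, 9 = 1*6 + 3, 6 = 2*3).
Back-substituting, 177*(-19) + 153*(22) = 3.
Scale by 63270: one solution is (-1202130, 1391940). Reduce u mod 51: (42, 1192).
General: u = 42 + 51t, v = 1192 - 59t.
u ≥ 0 ⇒ t ≥ 0; v ≥ 0 ⇒ t ≤ 20. So t ∈ [0, 20]: 21 solutions.

21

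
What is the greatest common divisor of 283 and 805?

1

gcd(805, 283):
  805 = 2*283 + 239
  283 = 1*239 + 44
  239 = 5*44 + 19
  44 = 2*19 + 6
  19 = 3*6 + 1
  6 = 6*1
so gcd(805, 283) = 1.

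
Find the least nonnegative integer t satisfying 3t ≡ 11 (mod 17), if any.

gcd(17, 3) = 1  (17 = 5×3 + 2, 3 = 1×2 + 1, 2 = 2×1).
1 divides 11, so solutions exist.
Back-substituting, 3×(6) + 17×(-1) = 1.
So 3×(6) ≡ 1 (mod 17); multiply by 11: t ≡ 66 (mod 17).
Smallest nonnegative: t = 66 mod 17 = 15.

15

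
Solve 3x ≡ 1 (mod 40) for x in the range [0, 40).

gcd(40, 3):
  40 = 13*3 + 1
  3 = 3*1
so gcd(40, 3) = 1.
Back-substitute for Bézout coefficients:
  1 = 40 - 13*3
  ... = 3*(-13) + 40*(1)
So 3*-13 ≡ 1 (mod 40), and -13 mod 40 = 27.

27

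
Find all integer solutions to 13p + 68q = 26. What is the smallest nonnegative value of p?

2

gcd(68, 13) = 1.
1 divides 26, so solutions exist.
By Bézout, 13*(21) + 68*(-4) = 1.
Scale by 26/1 = 26: (p₀, q₀) = (546, -104).
General solution: p = 546 + 68t, q = -104 - 13t for integer t.
p ≥ 0: smallest is 546 mod 68 = 2 (at t = -8), with q = 0.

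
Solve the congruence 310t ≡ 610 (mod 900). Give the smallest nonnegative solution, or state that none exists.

gcd(900, 310) = 10.
10 divides 610, so solutions exist.
By Bézout, 310*(-29) + 900*(10) = 10.
So 310*(-29) ≡ 10 (mod 900); multiply by 61: t ≡ -1769 (mod 90).
Smallest nonnegative: t = -1769 mod 90 = 31.

31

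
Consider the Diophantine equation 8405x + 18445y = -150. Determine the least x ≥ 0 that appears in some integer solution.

474

gcd(18445, 8405):
  18445 = 2×8405 + 1635
  8405 = 5×1635 + 230
  1635 = 7×230 + 25
  230 = 9×25 + 5
  25 = 5×5
so gcd(18445, 8405) = 5.
5 divides -150, so solutions exist.
Back-substitute for Bézout coefficients:
  5 = 230 - 9×25
  ... = 8405×(722) + 18445×(-329)
Scale by -150/5 = -30: (x₀, y₀) = (-21660, 9870).
General solution: x = -21660 + 3689t, y = 9870 - 1681t for integer t.
x ≥ 0: smallest is -21660 mod 3689 = 474 (at t = 6), with y = -216.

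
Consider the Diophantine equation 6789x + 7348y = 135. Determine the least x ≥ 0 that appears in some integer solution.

gcd(7348, 6789):
  7348 = 1×6789 + 559
  6789 = 12×559 + 81
  559 = 6×81 + 73
  81 = 1×73 + 8
  73 = 9×8 + 1
  8 = 8×1
so gcd(7348, 6789) = 1.
1 divides 135, so solutions exist.
Back-substitute for Bézout coefficients:
  1 = 73 - 9×8
  ... = 6789×(-907) + 7348×(838)
Scale by 135/1 = 135: (x₀, y₀) = (-122445, 113130).
General solution: x = -122445 + 7348t, y = 113130 - 6789t for integer t.
x ≥ 0: smallest is -122445 mod 7348 = 2471 (at t = 17), with y = -2283.

2471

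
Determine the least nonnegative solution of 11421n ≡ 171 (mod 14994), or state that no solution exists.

1133

gcd(14994, 11421) = 9  (14994 = 1×11421 + 3573, 11421 = 3×3573 + 702, 3573 = 5×702 + 63, 702 = 11×63 + 9, 63 = 7×9).
9 divides 171, so solutions exist.
Back-substituting, 11421×(235) + 14994×(-179) = 9.
So 11421×(235) ≡ 9 (mod 14994); multiply by 19: n ≡ 4465 (mod 1666).
Smallest nonnegative: n = 4465 mod 1666 = 1133.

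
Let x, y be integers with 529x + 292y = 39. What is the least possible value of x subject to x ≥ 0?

63

gcd(529, 292):
  529 = 1×292 + 237
  292 = 1×237 + 55
  237 = 4×55 + 17
  55 = 3×17 + 4
  17 = 4×4 + 1
  4 = 4×1
so gcd(529, 292) = 1.
1 divides 39, so solutions exist.
Back-substitute for Bézout coefficients:
  1 = 17 - 4×4
  ... = 529×(69) + 292×(-125)
Scale by 39/1 = 39: (x₀, y₀) = (2691, -4875).
General solution: x = 2691 + 292t, y = -4875 - 529t for integer t.
x ≥ 0: smallest is 2691 mod 292 = 63 (at t = -9), with y = -114.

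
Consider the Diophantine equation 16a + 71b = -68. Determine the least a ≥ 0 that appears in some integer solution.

49

gcd(71, 16):
  71 = 4×16 + 7
  16 = 2×7 + 2
  7 = 3×2 + 1
  2 = 2×1
so gcd(71, 16) = 1.
1 divides -68, so solutions exist.
Back-substitute for Bézout coefficients:
  1 = 7 - 3×2
  ... = 16×(-31) + 71×(7)
Scale by -68/1 = -68: (a₀, b₀) = (2108, -476).
General solution: a = 2108 + 71t, b = -476 - 16t for integer t.
a ≥ 0: smallest is 2108 mod 71 = 49 (at t = -29), with b = -12.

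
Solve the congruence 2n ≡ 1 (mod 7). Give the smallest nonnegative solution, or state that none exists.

4

gcd(7, 2) = 1  (7 = 3·2 + 1, 2 = 2·1).
1 divides 1, so solutions exist.
Back-substituting, 2·(-3) + 7·(1) = 1.
So 2·(-3) ≡ 1 (mod 7); multiply by 1: n ≡ -3 (mod 7).
Smallest nonnegative: n = -3 mod 7 = 4.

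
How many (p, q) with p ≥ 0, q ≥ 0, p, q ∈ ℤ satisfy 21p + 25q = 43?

gcd(25, 21):
  25 = 1×21 + 4
  21 = 5×4 + 1
  4 = 4×1
so gcd(25, 21) = 1.
Back-substitute for Bézout coefficients:
  1 = 21 - 5×4
  ... = 21×(6) + 25×(-5)
Scale by 43: one solution is (258, -215). Reduce p mod 25: (8, -5).
General: p = 8 + 25t, q = -5 - 21t.
p ≥ 0 ⇒ t ≥ 0; q ≥ 0 ⇒ t ≤ -1. So t ∈ [0, -1]: 0 solutions.

0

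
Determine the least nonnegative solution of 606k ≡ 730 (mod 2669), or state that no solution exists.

gcd(2669, 606) = 1.
1 divides 730, so solutions exist.
By Bézout, 606×(-207) + 2669×(47) = 1.
So 606×(-207) ≡ 1 (mod 2669); multiply by 730: k ≡ -151110 (mod 2669).
Smallest nonnegative: k = -151110 mod 2669 = 1023.

1023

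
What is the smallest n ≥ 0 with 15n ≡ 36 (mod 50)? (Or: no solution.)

gcd(50, 15):
  50 = 3·15 + 5
  15 = 3·5
so gcd(50, 15) = 5.
5 does not divide 36, so the congruence has no solution.

no solution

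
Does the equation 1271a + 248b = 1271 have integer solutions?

gcd(1271, 248) = 31  (1271 = 5·248 + 31, 248 = 8·31).
31 divides 1271, so integer solutions exist.

yes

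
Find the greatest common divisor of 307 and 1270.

gcd(1270, 307):
  1270 = 4·307 + 42
  307 = 7·42 + 13
  42 = 3·13 + 3
  13 = 4·3 + 1
  3 = 3·1
so gcd(1270, 307) = 1.

1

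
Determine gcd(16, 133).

gcd(133, 16):
  133 = 8*16 + 5
  16 = 3*5 + 1
  5 = 5*1
so gcd(133, 16) = 1.

1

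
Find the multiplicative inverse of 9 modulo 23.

gcd(23, 9):
  23 = 2*9 + 5
  9 = 1*5 + 4
  5 = 1*4 + 1
  4 = 4*1
so gcd(23, 9) = 1.
Back-substitute for Bézout coefficients:
  1 = 5 - 1*4
  ... = 9*(-5) + 23*(2)
So 9*-5 ≡ 1 (mod 23), and -5 mod 23 = 18.

18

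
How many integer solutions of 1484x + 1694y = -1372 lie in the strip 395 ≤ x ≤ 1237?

gcd(1694, 1484) = 14  (1694 = 1×1484 + 210, 1484 = 7×210 + 14, 210 = 15×14).
Back-substituting, 1484×(8) + 1694×(-7) = 14.
Scale by -98: particular solution (-784, 686); reduce x mod 121: (63, -56).
General solution: x = 63 + 121t, y = -56 - 106t for integer t.
395 ≤ 63 + 121t ≤ 1237 gives t ∈ [3, 9], which is 7 values.

7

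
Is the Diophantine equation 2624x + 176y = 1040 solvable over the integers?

yes

gcd(2624, 176) = 16.
16 divides 1040, so integer solutions exist.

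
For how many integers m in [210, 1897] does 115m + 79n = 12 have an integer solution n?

22

gcd(115, 79):
  115 = 1*79 + 36
  79 = 2*36 + 7
  36 = 5*7 + 1
  7 = 7*1
so gcd(115, 79) = 1.
Back-substitute for Bézout coefficients:
  1 = 36 - 5*7
  ... = 115*(11) + 79*(-16)
Scale by 12: particular solution (132, -192); reduce m mod 79: (53, -77).
General solution: m = 53 + 79t, n = -77 - 115t for integer t.
210 ≤ 53 + 79t ≤ 1897 gives t ∈ [2, 23], which is 22 values.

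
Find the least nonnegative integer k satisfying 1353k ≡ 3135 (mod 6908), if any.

615

gcd(6908, 1353):
  6908 = 5·1353 + 143
  1353 = 9·143 + 66
  143 = 2·66 + 11
  66 = 6·11
so gcd(6908, 1353) = 11.
11 divides 3135, so solutions exist.
Back-substitute for Bézout coefficients:
  11 = 143 - 2·66
  ... = 1353·(-97) + 6908·(19)
So 1353·(-97) ≡ 11 (mod 6908); multiply by 285: k ≡ -27645 (mod 628).
Smallest nonnegative: k = -27645 mod 628 = 615.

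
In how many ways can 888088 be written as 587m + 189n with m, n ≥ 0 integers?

8

gcd(587, 189):
  587 = 3·189 + 20
  189 = 9·20 + 9
  20 = 2·9 + 2
  9 = 4·2 + 1
  2 = 2·1
so gcd(587, 189) = 1.
Back-substitute for Bézout coefficients:
  1 = 9 - 4·2
  ... = 587·(-85) + 189·(264)
Scale by 888088: one solution is (-75487480, 234455232). Reduce m mod 189: (65, 4497).
General: m = 65 + 189t, n = 4497 - 587t.
m ≥ 0 ⇒ t ≥ 0; n ≥ 0 ⇒ t ≤ 7. So t ∈ [0, 7]: 8 solutions.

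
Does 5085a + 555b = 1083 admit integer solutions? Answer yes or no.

gcd(5085, 555) = 15.
15 does not divide 1083 (remainder 3), so no integer solutions.

no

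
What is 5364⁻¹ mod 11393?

9063

gcd(11393, 5364) = 1.
By Bézout, 5364*(-2330) + 11393*(1097) = 1.
So 5364*-2330 ≡ 1 (mod 11393), and -2330 mod 11393 = 9063.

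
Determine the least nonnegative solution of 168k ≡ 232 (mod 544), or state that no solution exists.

37

gcd(544, 168) = 8.
8 divides 232, so solutions exist.
By Bézout, 168×(13) + 544×(-4) = 8.
So 168×(13) ≡ 8 (mod 544); multiply by 29: k ≡ 377 (mod 68).
Smallest nonnegative: k = 377 mod 68 = 37.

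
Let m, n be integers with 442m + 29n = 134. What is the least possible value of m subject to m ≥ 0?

15

gcd(442, 29):
  442 = 15×29 + 7
  29 = 4×7 + 1
  7 = 7×1
so gcd(442, 29) = 1.
1 divides 134, so solutions exist.
Back-substitute for Bézout coefficients:
  1 = 29 - 4×7
  ... = 442×(-4) + 29×(61)
Scale by 134/1 = 134: (m₀, n₀) = (-536, 8174).
General solution: m = -536 + 29t, n = 8174 - 442t for integer t.
m ≥ 0: smallest is -536 mod 29 = 15 (at t = 19), with n = -224.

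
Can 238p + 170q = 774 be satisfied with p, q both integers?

gcd(238, 170):
  238 = 1·170 + 68
  170 = 2·68 + 34
  68 = 2·34
so gcd(238, 170) = 34.
34 does not divide 774 (remainder 26), so no integer solutions.

no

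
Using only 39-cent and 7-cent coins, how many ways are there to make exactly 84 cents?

1

Need nonnegative integers with 39j + 7k = 84.
gcd(39, 7) = 1, and 39·(2) + 7·(-11) = 1.
So (j₀, k₀) = (168, -924); general j = 168 + 7t, k = -924 - 39t.
j ≥ 0 ⇒ t ≥ -24; k ≥ 0 ⇒ t ≤ -24. That's 1 value of t.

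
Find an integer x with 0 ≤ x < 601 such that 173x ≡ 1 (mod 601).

gcd(601, 173) = 1  (601 = 3*173 + 82, 173 = 2*82 + 9, 82 = 9*9 + 1, 9 = 9*1).
Back-substituting, 173*(-66) + 601*(19) = 1.
So 173*-66 ≡ 1 (mod 601), and -66 mod 601 = 535.

535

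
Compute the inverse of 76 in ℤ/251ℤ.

gcd(251, 76) = 1.
By Bézout, 76·(109) + 251·(-33) = 1.
So 76·109 ≡ 1 (mod 251), and 109 mod 251 = 109.

109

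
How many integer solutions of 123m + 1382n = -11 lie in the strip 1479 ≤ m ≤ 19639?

gcd(1382, 123):
  1382 = 11*123 + 29
  123 = 4*29 + 7
  29 = 4*7 + 1
  7 = 7*1
so gcd(1382, 123) = 1.
Back-substitute for Bézout coefficients:
  1 = 29 - 4*7
  ... = 123*(-191) + 1382*(17)
Scale by -11: particular solution (2101, -187); reduce m mod 1382: (719, -64).
General solution: m = 719 + 1382t, n = -64 - 123t for integer t.
1479 ≤ 719 + 1382t ≤ 19639 gives t ∈ [1, 13], which is 13 values.

13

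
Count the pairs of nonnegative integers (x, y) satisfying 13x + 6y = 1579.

gcd(13, 6) = 1.
By Bézout, 13·(1) + 6·(-2) = 1.
One solution: (1, 261).
General: x = 1 + 6t, y = 261 - 13t.
x ≥ 0 ⇒ t ≥ 0; y ≥ 0 ⇒ t ≤ 20. So t ∈ [0, 20]: 21 solutions.

21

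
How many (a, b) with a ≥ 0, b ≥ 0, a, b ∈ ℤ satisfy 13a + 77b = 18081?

gcd(77, 13) = 1.
By Bézout, 13×(6) + 77×(-1) = 1.
One solution: (70, 223).
General: a = 70 + 77t, b = 223 - 13t.
a ≥ 0 ⇒ t ≥ 0; b ≥ 0 ⇒ t ≤ 17. So t ∈ [0, 17]: 18 solutions.

18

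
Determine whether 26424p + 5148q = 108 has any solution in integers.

yes

gcd(26424, 5148) = 36.
36 divides 108, so integer solutions exist.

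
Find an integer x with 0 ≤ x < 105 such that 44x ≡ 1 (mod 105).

74

gcd(105, 44) = 1.
By Bézout, 44*(-31) + 105*(13) = 1.
So 44*-31 ≡ 1 (mod 105), and -31 mod 105 = 74.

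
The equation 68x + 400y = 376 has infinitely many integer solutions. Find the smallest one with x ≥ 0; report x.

gcd(400, 68):
  400 = 5*68 + 60
  68 = 1*60 + 8
  60 = 7*8 + 4
  8 = 2*4
so gcd(400, 68) = 4.
4 divides 376, so solutions exist.
Back-substitute for Bézout coefficients:
  4 = 60 - 7*8
  ... = 68*(-47) + 400*(8)
Scale by 376/4 = 94: (x₀, y₀) = (-4418, 752).
General solution: x = -4418 + 100t, y = 752 - 17t for integer t.
x ≥ 0: smallest is -4418 mod 100 = 82 (at t = 45), with y = -13.

82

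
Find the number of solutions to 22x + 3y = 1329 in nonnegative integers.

gcd(22, 3):
  22 = 7×3 + 1
  3 = 3×1
so gcd(22, 3) = 1.
Back-substitute for Bézout coefficients:
  1 = 22 - 7×3
  ... = 22×(1) + 3×(-7)
Scale by 1329: one solution is (1329, -9303). Reduce x mod 3: (0, 443).
General: x = 0 + 3t, y = 443 - 22t.
x ≥ 0 ⇒ t ≥ 0; y ≥ 0 ⇒ t ≤ 20. So t ∈ [0, 20]: 21 solutions.

21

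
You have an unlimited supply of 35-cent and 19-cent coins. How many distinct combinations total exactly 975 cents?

Need nonnegative integers with 35j + 19k = 975.
gcd(35, 19) = 1, and 35·(6) + 19·(-11) = 1.
So (j₀, k₀) = (5850, -10725); general j = 5850 + 19t, k = -10725 - 35t.
j ≥ 0 ⇒ t ≥ -307; k ≥ 0 ⇒ t ≤ -307. That's 1 value of t.

1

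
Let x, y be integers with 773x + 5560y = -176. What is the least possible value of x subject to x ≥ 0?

gcd(5560, 773) = 1  (5560 = 7*773 + 149, 773 = 5*149 + 28, 149 = 5*28 + 9, 28 = 3*9 + 1, 9 = 9*1).
1 divides -176, so solutions exist.
Back-substituting, 773*(597) + 5560*(-83) = 1.
Scale by -176/1 = -176: (x₀, y₀) = (-105072, 14608).
General solution: x = -105072 + 5560t, y = 14608 - 773t for integer t.
x ≥ 0: smallest is -105072 mod 5560 = 568 (at t = 19), with y = -79.

568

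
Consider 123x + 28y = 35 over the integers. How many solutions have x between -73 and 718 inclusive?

gcd(123, 28) = 1  (123 = 4·28 + 11, 28 = 2·11 + 6, 11 = 1·6 + 5, 6 = 1·5 + 1, 5 = 5·1).
Back-substituting, 123·(-5) + 28·(22) = 1.
Scale by 35: particular solution (-175, 770); reduce x mod 28: (21, -91).
General solution: x = 21 + 28t, y = -91 - 123t for integer t.
-73 ≤ 21 + 28t ≤ 718 gives t ∈ [-3, 24], which is 28 values.

28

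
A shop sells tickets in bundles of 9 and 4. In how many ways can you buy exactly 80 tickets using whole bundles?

3

Need nonnegative integers with 9j + 4k = 80.
gcd(9, 4) = 1, and 9·(1) + 4·(-2) = 1.
So (j₀, k₀) = (80, -160); general j = 80 + 4t, k = -160 - 9t.
j ≥ 0 ⇒ t ≥ -20; k ≥ 0 ⇒ t ≤ -18. That's 3 values of t.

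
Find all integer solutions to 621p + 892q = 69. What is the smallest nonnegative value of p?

gcd(892, 621):
  892 = 1*621 + 271
  621 = 2*271 + 79
  271 = 3*79 + 34
  79 = 2*34 + 11
  34 = 3*11 + 1
  11 = 11*1
so gcd(892, 621) = 1.
1 divides 69, so solutions exist.
Back-substitute for Bézout coefficients:
  1 = 34 - 3*11
  ... = 621*(-79) + 892*(55)
Scale by 69/1 = 69: (p₀, q₀) = (-5451, 3795).
General solution: p = -5451 + 892t, q = 3795 - 621t for integer t.
p ≥ 0: smallest is -5451 mod 892 = 793 (at t = 7), with q = -552.

793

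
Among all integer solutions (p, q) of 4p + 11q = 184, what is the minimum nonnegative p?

gcd(11, 4) = 1.
1 divides 184, so solutions exist.
By Bézout, 4*(3) + 11*(-1) = 1.
Scale by 184/1 = 184: (p₀, q₀) = (552, -184).
General solution: p = 552 + 11t, q = -184 - 4t for integer t.
p ≥ 0: smallest is 552 mod 11 = 2 (at t = -50), with q = 16.

2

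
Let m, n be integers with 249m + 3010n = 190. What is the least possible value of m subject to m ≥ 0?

170

gcd(3010, 249) = 1.
1 divides 190, so solutions exist.
By Bézout, 249×(-411) + 3010×(34) = 1.
Scale by 190/1 = 190: (m₀, n₀) = (-78090, 6460).
General solution: m = -78090 + 3010t, n = 6460 - 249t for integer t.
m ≥ 0: smallest is -78090 mod 3010 = 170 (at t = 26), with n = -14.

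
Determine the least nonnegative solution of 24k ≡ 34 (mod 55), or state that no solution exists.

6

gcd(55, 24) = 1  (55 = 2*24 + 7, 24 = 3*7 + 3, 7 = 2*3 + 1, 3 = 3*1).
1 divides 34, so solutions exist.
Back-substituting, 24*(-16) + 55*(7) = 1.
So 24*(-16) ≡ 1 (mod 55); multiply by 34: k ≡ -544 (mod 55).
Smallest nonnegative: k = -544 mod 55 = 6.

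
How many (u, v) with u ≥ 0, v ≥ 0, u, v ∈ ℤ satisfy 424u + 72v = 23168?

gcd(424, 72):
  424 = 5*72 + 64
  72 = 1*64 + 8
  64 = 8*8
so gcd(424, 72) = 8.
Back-substitute for Bézout coefficients:
  8 = 72 - 1*64
  ... = 424*(-1) + 72*(6)
Scale by 2896: one solution is (-2896, 17376). Reduce u mod 9: (2, 310).
General: u = 2 + 9t, v = 310 - 53t.
u ≥ 0 ⇒ t ≥ 0; v ≥ 0 ⇒ t ≤ 5. So t ∈ [0, 5]: 6 solutions.

6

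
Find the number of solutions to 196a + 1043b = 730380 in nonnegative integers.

25

gcd(1043, 196) = 7.
By Bézout, 196·(16) + 1043·(-3) = 7.
One solution: (44, 692).
General: a = 44 + 149t, b = 692 - 28t.
a ≥ 0 ⇒ t ≥ 0; b ≥ 0 ⇒ t ≤ 24. So t ∈ [0, 24]: 25 solutions.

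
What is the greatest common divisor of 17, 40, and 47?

1

gcd(40, 17):
  40 = 2·17 + 6
  17 = 2·6 + 5
  6 = 1·5 + 1
  5 = 5·1
so gcd(40, 17) = 1.
gcd(1, 47) = 1.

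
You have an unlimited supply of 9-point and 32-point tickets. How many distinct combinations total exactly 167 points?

Need nonnegative integers with 9j + 32k = 167.
gcd(9, 32) = 1, and 9·(-7) + 32·(2) = 1.
So (j₀, k₀) = (-1169, 334); general j = -1169 + 32t, k = 334 - 9t.
j ≥ 0 ⇒ t ≥ 37; k ≥ 0 ⇒ t ≤ 37. That's 1 value of t.

1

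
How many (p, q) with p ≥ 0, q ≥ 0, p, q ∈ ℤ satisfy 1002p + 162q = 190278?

gcd(1002, 162) = 6  (1002 = 6×162 + 30, 162 = 5×30 + 12, 30 = 2×12 + 6, 12 = 2×6).
Back-substituting, 1002×(11) + 162×(-68) = 6.
Scale by 31713: one solution is (348843, -2156484). Reduce p mod 27: (3, 1156).
General: p = 3 + 27t, q = 1156 - 167t.
p ≥ 0 ⇒ t ≥ 0; q ≥ 0 ⇒ t ≤ 6. So t ∈ [0, 6]: 7 solutions.

7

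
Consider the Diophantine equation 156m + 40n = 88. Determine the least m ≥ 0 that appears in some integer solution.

8

gcd(156, 40) = 4  (156 = 3*40 + 36, 40 = 1*36 + 4, 36 = 9*4).
4 divides 88, so solutions exist.
Back-substituting, 156*(-1) + 40*(4) = 4.
Scale by 88/4 = 22: (m₀, n₀) = (-22, 88).
General solution: m = -22 + 10t, n = 88 - 39t for integer t.
m ≥ 0: smallest is -22 mod 10 = 8 (at t = 3), with n = -29.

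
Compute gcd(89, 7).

gcd(89, 7):
  89 = 12×7 + 5
  7 = 1×5 + 2
  5 = 2×2 + 1
  2 = 2×1
so gcd(89, 7) = 1.

1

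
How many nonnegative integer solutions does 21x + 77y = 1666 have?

gcd(77, 21) = 7.
By Bézout, 21·(4) + 77·(-1) = 7.
One solution: (6, 20).
General: x = 6 + 11t, y = 20 - 3t.
x ≥ 0 ⇒ t ≥ 0; y ≥ 0 ⇒ t ≤ 6. So t ∈ [0, 6]: 7 solutions.

7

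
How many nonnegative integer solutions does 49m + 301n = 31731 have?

15

gcd(301, 49) = 7.
By Bézout, 49*(-6) + 301*(1) = 7.
One solution: (21, 102).
General: m = 21 + 43t, n = 102 - 7t.
m ≥ 0 ⇒ t ≥ 0; n ≥ 0 ⇒ t ≤ 14. So t ∈ [0, 14]: 15 solutions.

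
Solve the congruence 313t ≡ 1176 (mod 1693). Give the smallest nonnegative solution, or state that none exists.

gcd(1693, 313) = 1.
1 divides 1176, so solutions exist.
By Bézout, 313·(119) + 1693·(-22) = 1.
So 313·(119) ≡ 1 (mod 1693); multiply by 1176: t ≡ 139944 (mod 1693).
Smallest nonnegative: t = 139944 mod 1693 = 1118.

1118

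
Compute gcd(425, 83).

gcd(425, 83) = 1  (425 = 5*83 + 10, 83 = 8*10 + 3, 10 = 3*3 + 1, 3 = 3*1).

1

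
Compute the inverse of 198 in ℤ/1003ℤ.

gcd(1003, 198):
  1003 = 5×198 + 13
  198 = 15×13 + 3
  13 = 4×3 + 1
  3 = 3×1
so gcd(1003, 198) = 1.
Back-substitute for Bézout coefficients:
  1 = 13 - 4×3
  ... = 198×(-309) + 1003×(61)
So 198×-309 ≡ 1 (mod 1003), and -309 mod 1003 = 694.

694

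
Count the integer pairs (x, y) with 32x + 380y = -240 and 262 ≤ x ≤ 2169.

gcd(380, 32) = 4.
By Bézout, 32·(12) + 380·(-1) = 4.
Particular solution: (40, -4).
General solution: x = 40 + 95t, y = -4 - 8t for integer t.
262 ≤ 40 + 95t ≤ 2169 gives t ∈ [3, 22], which is 20 values.

20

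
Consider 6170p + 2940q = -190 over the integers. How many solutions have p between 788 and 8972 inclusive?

28

gcd(6170, 2940) = 10.
By Bézout, 6170·(71) + 2940·(-149) = 10.
Particular solution: (121, -254).
General solution: p = 121 + 294t, q = -254 - 617t for integer t.
788 ≤ 121 + 294t ≤ 8972 gives t ∈ [3, 30], which is 28 values.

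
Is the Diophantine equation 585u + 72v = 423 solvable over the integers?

yes

gcd(585, 72) = 9  (585 = 8×72 + 9, 72 = 8×9).
9 divides 423, so integer solutions exist.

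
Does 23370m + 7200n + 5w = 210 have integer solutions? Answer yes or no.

yes

gcd(23370, 7200) = 30  (23370 = 3·7200 + 1770, 7200 = 4·1770 + 120, 1770 = 14·120 + 90, 120 = 1·90 + 30, 90 = 3·30).
gcd(30, 5) = 5.
5 divides 210, so integer solutions exist.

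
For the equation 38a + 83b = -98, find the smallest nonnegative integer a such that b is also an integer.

gcd(83, 38):
  83 = 2·38 + 7
  38 = 5·7 + 3
  7 = 2·3 + 1
  3 = 3·1
so gcd(83, 38) = 1.
1 divides -98, so solutions exist.
Back-substitute for Bézout coefficients:
  1 = 7 - 2·3
  ... = 38·(-24) + 83·(11)
Scale by -98/1 = -98: (a₀, b₀) = (2352, -1078).
General solution: a = 2352 + 83t, b = -1078 - 38t for integer t.
a ≥ 0: smallest is 2352 mod 83 = 28 (at t = -28), with b = -14.

28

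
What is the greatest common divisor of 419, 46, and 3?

1

gcd(419, 46) = 1.
gcd(1, 3) = 1.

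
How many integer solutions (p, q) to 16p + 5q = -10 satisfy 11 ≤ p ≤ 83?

gcd(16, 5) = 1  (16 = 3×5 + 1, 5 = 5×1).
Back-substituting, 16×(1) + 5×(-3) = 1.
Scale by -10: particular solution (-10, 30); reduce p mod 5: (0, -2).
General solution: p = 0 + 5t, q = -2 - 16t for integer t.
11 ≤ 0 + 5t ≤ 83 gives t ∈ [3, 16], which is 14 values.

14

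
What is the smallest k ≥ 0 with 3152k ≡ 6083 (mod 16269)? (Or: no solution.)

14707

gcd(16269, 3152) = 1  (16269 = 5·3152 + 509, 3152 = 6·509 + 98, 509 = 5·98 + 19, 98 = 5·19 + 3, 19 = 6·3 + 1, 3 = 3·1).
1 divides 6083, so solutions exist.
Back-substituting, 3152·(-5146) + 16269·(997) = 1.
So 3152·(-5146) ≡ 1 (mod 16269); multiply by 6083: k ≡ -31303118 (mod 16269).
Smallest nonnegative: k = -31303118 mod 16269 = 14707.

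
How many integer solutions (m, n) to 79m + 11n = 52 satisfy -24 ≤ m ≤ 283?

gcd(79, 11) = 1.
By Bézout, 79*(-5) + 11*(36) = 1.
Particular solution: (4, -24).
General solution: m = 4 + 11t, n = -24 - 79t for integer t.
-24 ≤ 4 + 11t ≤ 283 gives t ∈ [-2, 25], which is 28 values.

28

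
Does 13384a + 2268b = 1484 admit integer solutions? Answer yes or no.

gcd(13384, 2268) = 28  (13384 = 5×2268 + 2044, 2268 = 1×2044 + 224, 2044 = 9×224 + 28, 224 = 8×28).
28 divides 1484, so integer solutions exist.

yes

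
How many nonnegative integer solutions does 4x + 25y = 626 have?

6

gcd(25, 4):
  25 = 6·4 + 1
  4 = 4·1
so gcd(25, 4) = 1.
Back-substitute for Bézout coefficients:
  1 = 25 - 6·4
  ... = 4·(-6) + 25·(1)
Scale by 626: one solution is (-3756, 626). Reduce x mod 25: (19, 22).
General: x = 19 + 25t, y = 22 - 4t.
x ≥ 0 ⇒ t ≥ 0; y ≥ 0 ⇒ t ≤ 5. So t ∈ [0, 5]: 6 solutions.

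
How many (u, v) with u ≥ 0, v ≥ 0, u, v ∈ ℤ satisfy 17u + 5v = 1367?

16

gcd(17, 5) = 1  (17 = 3·5 + 2, 5 = 2·2 + 1, 2 = 2·1).
Back-substituting, 17·(-2) + 5·(7) = 1.
Scale by 1367: one solution is (-2734, 9569). Reduce u mod 5: (1, 270).
General: u = 1 + 5t, v = 270 - 17t.
u ≥ 0 ⇒ t ≥ 0; v ≥ 0 ⇒ t ≤ 15. So t ∈ [0, 15]: 16 solutions.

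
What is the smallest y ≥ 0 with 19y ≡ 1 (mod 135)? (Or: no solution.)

gcd(135, 19) = 1.
1 divides 1, so solutions exist.
By Bézout, 19×(64) + 135×(-9) = 1.
So 19×(64) ≡ 1 (mod 135); multiply by 1: y ≡ 64 (mod 135).
Smallest nonnegative: y = 64 mod 135 = 64.

64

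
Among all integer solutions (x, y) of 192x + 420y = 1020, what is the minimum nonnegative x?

gcd(420, 192) = 12.
12 divides 1020, so solutions exist.
By Bézout, 192*(11) + 420*(-5) = 12.
Scale by 1020/12 = 85: (x₀, y₀) = (935, -425).
General solution: x = 935 + 35t, y = -425 - 16t for integer t.
x ≥ 0: smallest is 935 mod 35 = 25 (at t = -26), with y = -9.

25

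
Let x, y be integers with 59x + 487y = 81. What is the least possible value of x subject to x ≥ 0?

249

gcd(487, 59) = 1.
1 divides 81, so solutions exist.
By Bézout, 59·(-33) + 487·(4) = 1.
Scale by 81/1 = 81: (x₀, y₀) = (-2673, 324).
General solution: x = -2673 + 487t, y = 324 - 59t for integer t.
x ≥ 0: smallest is -2673 mod 487 = 249 (at t = 6), with y = -30.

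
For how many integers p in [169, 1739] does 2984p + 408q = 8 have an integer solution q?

31

gcd(2984, 408) = 8  (2984 = 7*408 + 128, 408 = 3*128 + 24, 128 = 5*24 + 8, 24 = 3*8).
Back-substituting, 2984*(16) + 408*(-117) = 8.
Scale by 1: particular solution (16, -117); reduce p mod 51: (16, -117).
General solution: p = 16 + 51t, q = -117 - 373t for integer t.
169 ≤ 16 + 51t ≤ 1739 gives t ∈ [3, 33], which is 31 values.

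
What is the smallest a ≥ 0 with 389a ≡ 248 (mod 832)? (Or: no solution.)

792

gcd(832, 389) = 1  (832 = 2×389 + 54, 389 = 7×54 + 11, 54 = 4×11 + 10, 11 = 1×10 + 1, 10 = 10×1).
1 divides 248, so solutions exist.
Back-substituting, 389×(77) + 832×(-36) = 1.
So 389×(77) ≡ 1 (mod 832); multiply by 248: a ≡ 19096 (mod 832).
Smallest nonnegative: a = 19096 mod 832 = 792.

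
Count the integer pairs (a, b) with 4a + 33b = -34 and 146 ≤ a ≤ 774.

19

gcd(33, 4) = 1  (33 = 8×4 + 1, 4 = 4×1).
Back-substituting, 4×(-8) + 33×(1) = 1.
Scale by -34: particular solution (272, -34); reduce a mod 33: (8, -2).
General solution: a = 8 + 33t, b = -2 - 4t for integer t.
146 ≤ 8 + 33t ≤ 774 gives t ∈ [5, 23], which is 19 values.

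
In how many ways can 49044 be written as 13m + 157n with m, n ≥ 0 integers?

gcd(157, 13):
  157 = 12*13 + 1
  13 = 13*1
so gcd(157, 13) = 1.
Back-substitute for Bézout coefficients:
  1 = 157 - 12*13
  ... = 13*(-12) + 157*(1)
Scale by 49044: one solution is (-588528, 49044). Reduce m mod 157: (65, 307).
General: m = 65 + 157t, n = 307 - 13t.
m ≥ 0 ⇒ t ≥ 0; n ≥ 0 ⇒ t ≤ 23. So t ∈ [0, 23]: 24 solutions.

24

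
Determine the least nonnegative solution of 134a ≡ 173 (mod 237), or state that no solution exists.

187

gcd(237, 134):
  237 = 1×134 + 103
  134 = 1×103 + 31
  103 = 3×31 + 10
  31 = 3×10 + 1
  10 = 10×1
so gcd(237, 134) = 1.
1 divides 173, so solutions exist.
Back-substitute for Bézout coefficients:
  1 = 31 - 3×10
  ... = 134×(23) + 237×(-13)
So 134×(23) ≡ 1 (mod 237); multiply by 173: a ≡ 3979 (mod 237).
Smallest nonnegative: a = 3979 mod 237 = 187.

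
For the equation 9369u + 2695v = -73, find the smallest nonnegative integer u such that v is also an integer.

gcd(9369, 2695) = 1  (9369 = 3×2695 + 1284, 2695 = 2×1284 + 127, 1284 = 10×127 + 14, 127 = 9×14 + 1, 14 = 14×1).
1 divides -73, so solutions exist.
Back-substituting, 9369×(-191) + 2695×(664) = 1.
Scale by -73/1 = -73: (u₀, v₀) = (13943, -48472).
General solution: u = 13943 + 2695t, v = -48472 - 9369t for integer t.
u ≥ 0: smallest is 13943 mod 2695 = 468 (at t = -5), with v = -1627.

468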